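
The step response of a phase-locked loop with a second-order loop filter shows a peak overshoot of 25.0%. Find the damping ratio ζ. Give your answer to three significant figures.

From %OS = 100·exp(−πζ/√(1−ζ²)), invert to get ζ = −ln(OS)/√(π² + ln²(OS)) with OS = 0.250.
−ln 0.250 = 1.386, so ζ = 1.386/√(π² + 1.922) = 0.404.

ζ ≈ 0.404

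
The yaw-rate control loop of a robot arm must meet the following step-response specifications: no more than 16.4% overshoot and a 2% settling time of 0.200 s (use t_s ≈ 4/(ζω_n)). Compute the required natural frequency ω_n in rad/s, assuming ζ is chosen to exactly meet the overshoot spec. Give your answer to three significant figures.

Inverting the overshoot relation: ζ = |ln 0.164|/√(π² + ln²0.164) = 0.499.
Then ω_n = 4/(ζ t_s) = 4/(0.499 × 0.200) = 40.1 rad/s.

ω_n ≈ 40.1 rad/s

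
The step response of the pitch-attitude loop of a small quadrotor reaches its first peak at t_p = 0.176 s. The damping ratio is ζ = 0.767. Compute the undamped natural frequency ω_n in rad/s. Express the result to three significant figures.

Peak time t_p = π/ω_d, so ω_d = π/t_p = π/0.176 = 17.8 rad/s.
ω_n = ω_d/√(1−ζ²) = 17.8/√0.412 = 27.8 rad/s.

ω_n ≈ 27.8 rad/s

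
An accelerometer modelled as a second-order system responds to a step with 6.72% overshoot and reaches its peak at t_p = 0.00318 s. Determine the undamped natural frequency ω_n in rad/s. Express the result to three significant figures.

ζ from %OS: ζ = |ln 0.0672|/√(π²+ln²0.0672) = 0.652.
From t_p = π/ω_d, ω_d = π/0.00318 = 988 rad/s, so ω_n = ω_d/√(1−ζ²) = 1300 rad/s.

ω_n ≈ 1300 rad/s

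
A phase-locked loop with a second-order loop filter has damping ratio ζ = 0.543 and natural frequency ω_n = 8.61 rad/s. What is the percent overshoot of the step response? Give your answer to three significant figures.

For an underdamped second-order system, %OS = 100·exp(−πζ/√(1−ζ²)).
πζ/√(1−ζ²) = π·0.543/√(1−0.295) = 2.031, so %OS = 100·e^(−2.031) = 13.1%.

%OS ≈ 13.1%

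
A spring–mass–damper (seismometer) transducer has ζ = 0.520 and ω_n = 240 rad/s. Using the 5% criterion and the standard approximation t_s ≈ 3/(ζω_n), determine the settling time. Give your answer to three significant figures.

t_s ≈ 3/(ζω_n) = 3/(0.520 × 240) = 0.0240 s.

t_s ≈ 0.0240 s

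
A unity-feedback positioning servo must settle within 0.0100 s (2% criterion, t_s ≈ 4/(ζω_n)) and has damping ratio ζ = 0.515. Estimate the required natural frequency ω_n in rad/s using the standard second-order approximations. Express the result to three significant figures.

ω_n ≈ 777 rad/s

Rearranging t_s ≈ 4/(ζω_n) gives ω_n = 4/(ζ·t_s) = 4/(0.515 × 0.0100) = 777 rad/s.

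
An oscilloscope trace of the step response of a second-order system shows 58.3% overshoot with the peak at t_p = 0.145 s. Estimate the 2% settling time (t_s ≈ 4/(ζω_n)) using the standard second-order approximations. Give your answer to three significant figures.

t_s ≈ 1.07 s

The overshoot fixes ζ = −ln(OS)/√(π²+ln²(OS)) = 0.169.
t_p = π/ω_d ⇒ ω_d = 21.7 rad/s; then ω_n = ω_d/√(1−ζ²) = 22.0 rad/s.
t_s ≈ 4/(ζω_n) = 4/(0.169·22.0) = 1.07 s.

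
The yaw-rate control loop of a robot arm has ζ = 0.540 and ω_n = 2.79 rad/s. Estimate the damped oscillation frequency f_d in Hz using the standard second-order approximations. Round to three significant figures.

f_d ≈ 0.374 Hz

ω_d = ω_n√(1−ζ²) = 2.79·√0.708 = 2.35 rad/s.
f_d = ω_d/(2π) = 0.374 Hz.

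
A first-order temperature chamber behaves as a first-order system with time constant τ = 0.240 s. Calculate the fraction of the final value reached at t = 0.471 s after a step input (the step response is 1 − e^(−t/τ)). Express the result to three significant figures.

y(t)/y_∞ = 1 − e^(−t/τ) = 1 − e^(−0.471/0.240) = 1 − e^(−1.96) = 0.859.

y/y_∞ ≈ 0.859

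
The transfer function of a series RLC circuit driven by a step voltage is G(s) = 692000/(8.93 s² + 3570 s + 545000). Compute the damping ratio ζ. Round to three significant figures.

Dividing through by 8.93: denominator becomes s² + 399.8 s + 61030.
So ω_n = √61030 = 247 rad/s and ζ = 399.8/(2·247) = 0.809.

ζ ≈ 0.809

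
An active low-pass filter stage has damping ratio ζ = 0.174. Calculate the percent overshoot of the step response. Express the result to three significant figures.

%OS ≈ 57.4%

For an underdamped second-order system, %OS = 100·exp(−πζ/√(1−ζ²)).
πζ/√(1−ζ²) = π·0.174/√(1−0.0303) = 0.5551, so %OS = 100·e^(−0.5551) = 57.4%.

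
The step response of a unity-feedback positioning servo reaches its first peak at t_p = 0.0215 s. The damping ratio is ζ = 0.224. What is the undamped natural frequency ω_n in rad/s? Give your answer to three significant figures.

ω_n ≈ 150 rad/s

Peak time t_p = π/ω_d, so ω_d = π/t_p = π/0.0215 = 146 rad/s.
ω_n = ω_d/√(1−ζ²) = 146/√0.950 = 150 rad/s.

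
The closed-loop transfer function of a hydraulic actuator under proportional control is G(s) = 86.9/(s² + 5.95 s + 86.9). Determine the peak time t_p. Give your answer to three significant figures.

t_p ≈ 0.356 s

Matching coefficients with s² + 2ζω_n s + ω_n² gives ω_n² = 86.9 ⇒ ω_n = 9.32 rad/s, and ζ = 5.95/(2ω_n) = 0.319.
The damped frequency ω_d = ω_n√(1−ζ²) = 8.83 rad/s. Then t_p = π/ω_d = 0.356 s.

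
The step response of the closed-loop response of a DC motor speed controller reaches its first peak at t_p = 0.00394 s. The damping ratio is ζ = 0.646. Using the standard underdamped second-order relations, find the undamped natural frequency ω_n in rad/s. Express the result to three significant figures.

Peak time t_p = π/ω_d, so ω_d = π/t_p = π/0.00394 = 797 rad/s.
ω_n = ω_d/√(1−ζ²) = 797/√0.583 = 1040 rad/s.

ω_n ≈ 1040 rad/s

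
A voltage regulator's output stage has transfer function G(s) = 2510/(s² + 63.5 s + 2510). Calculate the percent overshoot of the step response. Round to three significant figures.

%OS ≈ 7.62%

Matching coefficients with s² + 2ζω_n s + ω_n² gives ω_n² = 2510 ⇒ ω_n = 50.1 rad/s, and ζ = 63.5/(2ω_n) = 0.634.
%OS = 100 e^{−πζ/√(1−ζ²)} with ζ = 0.634 gives 7.62%.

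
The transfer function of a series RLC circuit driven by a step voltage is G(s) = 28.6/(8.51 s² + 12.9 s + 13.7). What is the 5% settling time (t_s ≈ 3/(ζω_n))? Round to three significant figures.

t_s ≈ 3.96 s

Dividing through by 8.51: denominator becomes s² + 1.516 s + 1.610.
So ω_n = √1.610 = 1.27 rad/s and ζ = 1.516/(2·1.27) = 0.597.
t_s ≈ 3/(ζω_n) = 3.96 s.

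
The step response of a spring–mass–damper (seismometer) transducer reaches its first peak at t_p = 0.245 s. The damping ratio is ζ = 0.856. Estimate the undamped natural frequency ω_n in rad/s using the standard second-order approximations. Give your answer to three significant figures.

Peak time t_p = π/ω_d, so ω_d = π/t_p = π/0.245 = 12.8 rad/s.
ω_n = ω_d/√(1−ζ²) = 12.8/√0.267 = 24.8 rad/s.

ω_n ≈ 24.8 rad/s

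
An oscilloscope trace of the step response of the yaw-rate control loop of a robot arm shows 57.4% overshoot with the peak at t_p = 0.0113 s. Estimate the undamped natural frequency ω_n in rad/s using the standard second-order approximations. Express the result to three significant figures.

The overshoot fixes ζ = −ln(OS)/√(π²+ln²(OS)) = 0.174.
From t_p = π/ω_d, ω_d = π/0.0113 = 278 rad/s, so ω_n = ω_d/√(1−ζ²) = 282 rad/s.

ω_n ≈ 282 rad/s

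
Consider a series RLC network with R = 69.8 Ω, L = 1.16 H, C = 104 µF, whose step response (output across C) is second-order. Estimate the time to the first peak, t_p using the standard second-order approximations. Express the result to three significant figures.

For a series RLC circuit (capacitor voltage as output), ω_n = 1/√(LC) = 1/√(1.16 H · 104 µF) = 91.0 rad/s.
ζ = (R/2)·√(C/L) = (69.8/2)·√(104 µF/1.16 H) = 0.330.
ω_d = 91.0·√(1 − 0.330²) = 85.9 rad/s. t_p = π/ω_d = 0.0366 s.

t_p ≈ 0.0366 s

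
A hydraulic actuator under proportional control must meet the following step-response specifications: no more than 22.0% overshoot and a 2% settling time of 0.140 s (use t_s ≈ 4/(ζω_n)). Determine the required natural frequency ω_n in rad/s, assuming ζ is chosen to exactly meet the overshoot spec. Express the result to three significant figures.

From %OS = 100·exp(−πζ/√(1−ζ²)), invert to get ζ = −ln(OS)/√(π² + ln²(OS)) with OS = 0.220.
−ln 0.220 = 1.514, so ζ = 1.514/√(π² + 2.293) = 0.434.
Then ω_n = 4/(ζ t_s) = 4/(0.434 × 0.140) = 65.8 rad/s.

ω_n ≈ 65.8 rad/s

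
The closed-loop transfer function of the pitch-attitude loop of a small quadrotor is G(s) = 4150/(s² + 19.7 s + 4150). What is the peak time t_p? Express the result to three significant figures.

t_p ≈ 0.0493 s

ω_n = √4150 = 64.4 rad/s; ζ = 19.7/(2·64.4) = 0.153.
ω_d = 64.4·√(1 − 0.153²) = 63.7 rad/s. Then t_p = π/ω_d = 0.0493 s.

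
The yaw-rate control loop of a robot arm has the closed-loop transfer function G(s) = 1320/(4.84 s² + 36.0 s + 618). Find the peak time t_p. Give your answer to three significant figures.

Dividing through by 4.84: denominator becomes s² + 7.438 s + 127.7.
So ω_n = √127.7 = 11.3 rad/s and ζ = 7.438/(2·11.3) = 0.329.
ω_d = 11.3·√(1 − 0.329²) = 10.7 rad/s. t_p = π/ω_d = 0.294 s.

t_p ≈ 0.294 s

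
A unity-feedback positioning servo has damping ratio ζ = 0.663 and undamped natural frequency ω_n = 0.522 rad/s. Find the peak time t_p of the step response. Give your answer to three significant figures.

t_p ≈ 8.04 s

The damped frequency is ω_d = ω_n√(1−ζ²) = 0.522·√(1−0.440) = 0.391 rad/s.
Peak time t_p = π/ω_d = π/0.391 = 8.04 s.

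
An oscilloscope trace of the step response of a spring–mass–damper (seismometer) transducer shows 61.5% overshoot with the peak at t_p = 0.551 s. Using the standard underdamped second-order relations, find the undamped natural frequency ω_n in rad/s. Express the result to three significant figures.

ζ from %OS: ζ = |ln 0.615|/√(π²+ln²0.615) = 0.153.
From t_p = π/ω_d, ω_d = π/0.551 = 5.70 rad/s, so ω_n = ω_d/√(1−ζ²) = 5.77 rad/s.

ω_n ≈ 5.77 rad/s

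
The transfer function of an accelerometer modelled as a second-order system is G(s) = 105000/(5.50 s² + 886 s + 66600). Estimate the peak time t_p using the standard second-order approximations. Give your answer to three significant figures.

t_p ≈ 0.0419 s

Dividing through by 5.50: denominator becomes s² + 161.1 s + 12110.
So ω_n = √12110 = 110 rad/s and ζ = 161.1/(2·110) = 0.732.
ω_d = 110·√(1 − 0.732²) = 75.0 rad/s. t_p = π/ω_d = 0.0419 s.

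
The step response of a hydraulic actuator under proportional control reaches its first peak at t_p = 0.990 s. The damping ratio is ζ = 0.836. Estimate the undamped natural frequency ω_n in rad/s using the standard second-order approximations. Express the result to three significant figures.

ω_n ≈ 5.78 rad/s

Peak time t_p = π/ω_d, so ω_d = π/t_p = π/0.990 = 3.17 rad/s.
ω_n = ω_d/√(1−ζ²) = 3.17/√0.301 = 5.78 rad/s.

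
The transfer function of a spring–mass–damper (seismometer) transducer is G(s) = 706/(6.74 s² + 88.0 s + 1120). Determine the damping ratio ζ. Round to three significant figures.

ζ ≈ 0.506

Dividing through by 6.74: denominator becomes s² + 13.06 s + 166.2.
So ω_n = √166.2 = 12.9 rad/s and ζ = 13.06/(2·12.9) = 0.506.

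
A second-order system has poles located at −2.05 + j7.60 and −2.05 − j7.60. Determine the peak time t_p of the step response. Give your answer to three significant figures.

t_p = π/ω_d with ω_d = 7.60 (the imaginary part), so t_p = 0.413 s.

t_p ≈ 0.413 s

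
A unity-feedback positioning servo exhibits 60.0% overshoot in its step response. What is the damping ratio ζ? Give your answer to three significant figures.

Inverting the overshoot relation: ζ = |ln 0.600|/√(π² + ln²0.600) = 0.160.

ζ ≈ 0.160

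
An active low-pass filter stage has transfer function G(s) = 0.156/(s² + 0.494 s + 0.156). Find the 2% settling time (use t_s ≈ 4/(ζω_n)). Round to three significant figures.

Comparing the denominator to s² + 2ζω_n s + ω_n²: ω_n = √0.156 = 0.395 rad/s, and 2ζω_n = 0.494 so ζ = 0.494/(2·0.395) = 0.625.
t_s ≈ 4/(ζω_n) = 4/(0.625·0.395) = 16.2 s.

t_s ≈ 16.2 s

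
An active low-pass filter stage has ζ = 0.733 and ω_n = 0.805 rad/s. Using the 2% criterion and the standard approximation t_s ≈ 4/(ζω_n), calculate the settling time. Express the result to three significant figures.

t_s ≈ 4/(ζω_n) = 4/(0.733 × 0.805) = 6.78 s.

t_s ≈ 6.78 s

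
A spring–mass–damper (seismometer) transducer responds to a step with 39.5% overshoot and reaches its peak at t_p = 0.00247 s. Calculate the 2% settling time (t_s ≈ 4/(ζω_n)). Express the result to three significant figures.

t_s ≈ 0.0106 s

ζ from %OS: ζ = |ln 0.395|/√(π²+ln²0.395) = 0.284.
t_p = π/ω_d ⇒ ω_d = 1270 rad/s; then ω_n = ω_d/√(1−ζ²) = 1330 rad/s.
t_s ≈ 4/(ζω_n) = 4/(0.284·1330) = 0.0106 s.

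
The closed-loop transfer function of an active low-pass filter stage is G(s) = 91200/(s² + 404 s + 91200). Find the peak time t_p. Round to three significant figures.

Matching coefficients with s² + 2ζω_n s + ω_n² gives ω_n² = 91200 ⇒ ω_n = 302 rad/s, and ζ = 404/(2ω_n) = 0.669.
The damped frequency ω_d = ω_n√(1−ζ²) = 224 rad/s. Then t_p = π/ω_d = 0.0140 s.

t_p ≈ 0.0140 s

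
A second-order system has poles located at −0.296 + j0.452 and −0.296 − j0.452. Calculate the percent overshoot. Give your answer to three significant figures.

%OS ≈ 12.8%

The poles are at −σ ± jω_d with σ = 0.296 and ω_d = 0.452, so ω_n = √(σ²+ω_d²) = 0.540 rad/s and ζ = σ/ω_n = 0.548.
%OS = 100 e^{−πζ/√(1−ζ²)} with ζ = 0.548 gives 12.8%.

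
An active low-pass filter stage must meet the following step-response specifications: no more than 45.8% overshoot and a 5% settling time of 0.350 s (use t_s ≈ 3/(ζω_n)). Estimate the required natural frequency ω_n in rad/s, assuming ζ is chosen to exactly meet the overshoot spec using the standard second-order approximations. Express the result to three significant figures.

ω_n ≈ 35.5 rad/s

ζ = −ln(OS)/√(π² + (ln OS)²). With OS = 0.458, ln OS = −0.7809 and ζ = 0.7809/3.237 = 0.241.
Then ω_n = 3/(ζ t_s) = 3/(0.241 × 0.350) = 35.5 rad/s.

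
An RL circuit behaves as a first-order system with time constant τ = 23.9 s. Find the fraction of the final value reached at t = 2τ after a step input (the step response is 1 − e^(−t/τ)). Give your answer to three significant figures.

y(t)/y_∞ = 1 − e^(−t/τ) = 1 − e^(−2) = 1 − e^(−2.00) = 0.865.

y/y_∞ ≈ 0.865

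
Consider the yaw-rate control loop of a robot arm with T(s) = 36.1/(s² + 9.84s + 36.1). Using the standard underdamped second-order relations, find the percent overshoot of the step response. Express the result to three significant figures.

ω_n = √36.1 = 6.01 rad/s; ζ = 9.84/(2·6.01) = 0.819.
%OS = 100 e^{−πζ/√(1−ζ²)} with ζ = 0.819 gives 1.13%.

%OS ≈ 1.13%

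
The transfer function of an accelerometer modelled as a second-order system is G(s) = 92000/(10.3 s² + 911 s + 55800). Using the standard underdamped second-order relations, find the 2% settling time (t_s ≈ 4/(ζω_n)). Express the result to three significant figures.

Dividing through by 10.3: denominator becomes s² + 88.45 s + 5417.
So ω_n = √5417 = 73.6 rad/s and ζ = 88.45/(2·73.6) = 0.601.
t_s ≈ 4/(ζω_n) = 0.0905 s.

t_s ≈ 0.0905 s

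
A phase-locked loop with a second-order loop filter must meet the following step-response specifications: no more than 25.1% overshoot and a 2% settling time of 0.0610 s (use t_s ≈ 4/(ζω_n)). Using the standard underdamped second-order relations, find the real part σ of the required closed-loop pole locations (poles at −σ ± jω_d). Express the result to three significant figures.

σ ≈ 65.6

The settling-time spec alone fixes σ = ζω_n = 4/t_s = 4/0.0610 = 65.6.
(Overshoot then fixes ζ = 0.403 and hence ω_d = σ·√(1−ζ²)/ζ = 149 rad/s.)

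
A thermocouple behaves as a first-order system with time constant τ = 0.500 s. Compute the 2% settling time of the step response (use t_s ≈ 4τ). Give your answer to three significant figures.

t_s ≈ 2.00 s

t_s ≈ 4τ = 2.00 s.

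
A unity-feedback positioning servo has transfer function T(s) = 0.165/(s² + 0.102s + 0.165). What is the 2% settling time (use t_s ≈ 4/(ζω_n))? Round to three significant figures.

Matching coefficients with s² + 2ζω_n s + ω_n² gives ω_n² = 0.165 ⇒ ω_n = 0.406 rad/s, and ζ = 0.102/(2ω_n) = 0.126.
t_s ≈ 4/(ζω_n) = 4/(0.126·0.406) = 78.4 s.

t_s ≈ 78.4 s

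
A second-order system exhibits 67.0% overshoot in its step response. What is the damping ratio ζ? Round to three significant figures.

ζ ≈ 0.126

From %OS = 100·exp(−πζ/√(1−ζ²)), invert to get ζ = −ln(OS)/√(π² + ln²(OS)) with OS = 0.670.
−ln 0.670 = 0.4005, so ζ = 0.4005/√(π² + 0.1604) = 0.126.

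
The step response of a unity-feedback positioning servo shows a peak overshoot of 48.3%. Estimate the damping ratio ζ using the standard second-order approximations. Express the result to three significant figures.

ζ ≈ 0.226

From %OS = 100·exp(−πζ/√(1−ζ²)), invert to get ζ = −ln(OS)/√(π² + ln²(OS)) with OS = 0.483.
−ln 0.483 = 0.7277, so ζ = 0.7277/√(π² + 0.5296) = 0.226.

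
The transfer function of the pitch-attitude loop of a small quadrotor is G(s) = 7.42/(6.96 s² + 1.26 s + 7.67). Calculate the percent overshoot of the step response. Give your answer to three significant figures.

%OS ≈ 76.2%

Dividing through by 6.96: denominator becomes s² + 0.1810 s + 1.102.
So ω_n = √1.102 = 1.05 rad/s and ζ = 0.1810/(2·1.05) = 0.0862.
%OS = 100·exp(−πζ/√(1−ζ²)) = 76.2%.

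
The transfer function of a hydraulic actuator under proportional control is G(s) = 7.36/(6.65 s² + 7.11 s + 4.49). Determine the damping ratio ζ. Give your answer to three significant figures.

ζ ≈ 0.651

Dividing through by 6.65: denominator becomes s² + 1.069 s + 0.6752.
So ω_n = √0.6752 = 0.822 rad/s and ζ = 1.069/(2·0.822) = 0.651.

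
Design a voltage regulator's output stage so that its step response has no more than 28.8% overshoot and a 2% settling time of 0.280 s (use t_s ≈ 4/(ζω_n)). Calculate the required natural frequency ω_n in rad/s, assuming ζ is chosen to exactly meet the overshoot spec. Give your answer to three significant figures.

ω_n ≈ 38.8 rad/s

Inverting the overshoot relation: ζ = |ln 0.288|/√(π² + ln²0.288) = 0.368.
From t_s ≈ 4/(ζω_n): ω_n = 4/(ζ·t_s) = 4/(0.368·0.280) = 38.8 rad/s.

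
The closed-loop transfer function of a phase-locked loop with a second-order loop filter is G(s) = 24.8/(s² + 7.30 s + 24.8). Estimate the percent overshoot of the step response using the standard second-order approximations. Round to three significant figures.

%OS ≈ 3.39%

Comparing the denominator to s² + 2ζω_n s + ω_n²: ω_n = √24.8 = 4.98 rad/s, and 2ζω_n = 7.30 so ζ = 7.30/(2·4.98) = 0.733.
%OS = 100 e^{−πζ/√(1−ζ²)} with ζ = 0.733 gives 3.39%.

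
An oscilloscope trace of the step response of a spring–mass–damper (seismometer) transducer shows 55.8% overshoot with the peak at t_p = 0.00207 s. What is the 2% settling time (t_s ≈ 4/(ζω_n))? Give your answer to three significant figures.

t_s ≈ 0.0142 s

The overshoot fixes ζ = −ln(OS)/√(π²+ln²(OS)) = 0.183.
From t_p = π/ω_d, ω_d = π/0.00207 = 1520 rad/s, so ω_n = ω_d/√(1−ζ²) = 1540 rad/s.
t_s ≈ 4/(ζω_n) = 4/(0.183·1540) = 0.0142 s.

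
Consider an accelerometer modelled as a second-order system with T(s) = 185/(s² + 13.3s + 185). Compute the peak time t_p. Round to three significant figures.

ω_n = √185 = 13.6 rad/s; ζ = 13.3/(2·13.6) = 0.489.
ω_d = ω_n√(1−ζ²) = 11.9 rad/s. Then t_p = π/ω_d = 0.265 s.

t_p ≈ 0.265 s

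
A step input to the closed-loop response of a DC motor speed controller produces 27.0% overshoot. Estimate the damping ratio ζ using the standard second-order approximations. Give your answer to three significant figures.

ζ ≈ 0.385

Inverting the overshoot relation: ζ = |ln 0.270|/√(π² + ln²0.270) = 0.385.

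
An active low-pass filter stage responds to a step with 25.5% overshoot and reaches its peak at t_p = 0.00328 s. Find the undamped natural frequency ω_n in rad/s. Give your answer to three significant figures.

The overshoot fixes ζ = −ln(OS)/√(π²+ln²(OS)) = 0.399.
From t_p = π/ω_d, ω_d = π/0.00328 = 958 rad/s, so ω_n = ω_d/√(1−ζ²) = 1040 rad/s.

ω_n ≈ 1040 rad/s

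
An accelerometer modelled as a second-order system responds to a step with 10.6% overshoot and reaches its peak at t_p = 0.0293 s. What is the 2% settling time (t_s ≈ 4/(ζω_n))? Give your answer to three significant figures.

t_s ≈ 0.0522 s

ζ from %OS: ζ = |ln 0.106|/√(π²+ln²0.106) = 0.581.
From t_p = π/ω_d, ω_d = π/0.0293 = 107 rad/s, so ω_n = ω_d/√(1−ζ²) = 132 rad/s.
t_s ≈ 4/(ζω_n) = 4/(0.581·132) = 0.0522 s.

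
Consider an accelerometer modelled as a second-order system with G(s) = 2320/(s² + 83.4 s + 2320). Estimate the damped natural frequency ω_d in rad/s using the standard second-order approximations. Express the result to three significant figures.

ω_n = √2320 = 48.2 rad/s; ζ = 83.4/(2·48.2) = 0.866.
The damped frequency ω_d = ω_n√(1−ζ²) = 24.1 rad/s.

ω_d ≈ 24.1 rad/s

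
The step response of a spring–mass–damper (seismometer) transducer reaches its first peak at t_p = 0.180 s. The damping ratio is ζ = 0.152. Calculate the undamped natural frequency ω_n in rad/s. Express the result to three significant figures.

ω_n ≈ 17.7 rad/s

Peak time t_p = π/ω_d, so ω_d = π/t_p = π/0.180 = 17.5 rad/s.
ω_n = ω_d/√(1−ζ²) = 17.5/√0.977 = 17.7 rad/s.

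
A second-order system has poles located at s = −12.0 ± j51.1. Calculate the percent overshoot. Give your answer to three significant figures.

%OS ≈ 47.8%

|pole| = ω_n = √(12.0² + 51.1²) = 52.5 rad/s; ζ = cos θ = σ/ω_n = 0.229.
%OS = 100·exp(−πζ/√(1−ζ²)) = 47.8%.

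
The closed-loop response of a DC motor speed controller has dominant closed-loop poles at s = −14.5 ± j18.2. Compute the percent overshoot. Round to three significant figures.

%OS ≈ 8.18%

With σ = 14.5, ω_d = 18.2: ω_n = √(σ²+ω_d²) = 23.3 rad/s, ζ = σ/ω_n = 0.623.
%OS = 100 e^{−πζ/√(1−ζ²)} with ζ = 0.623 gives 8.18%.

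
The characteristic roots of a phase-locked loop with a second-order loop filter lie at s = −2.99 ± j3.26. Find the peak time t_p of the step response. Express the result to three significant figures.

t_p = π/ω_d with ω_d = 3.26 (the imaginary part), so t_p = 0.964 s.

t_p ≈ 0.964 s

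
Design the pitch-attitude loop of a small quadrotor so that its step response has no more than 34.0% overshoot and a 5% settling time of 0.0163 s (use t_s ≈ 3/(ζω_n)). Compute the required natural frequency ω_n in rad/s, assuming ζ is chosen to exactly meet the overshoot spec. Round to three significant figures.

From %OS = 100·exp(−πζ/√(1−ζ²)), invert to get ζ = −ln(OS)/√(π² + ln²(OS)) with OS = 0.340.
−ln 0.340 = 1.079, so ζ = 1.079/√(π² + 1.164) = 0.325.
From t_s ≈ 3/(ζω_n): ω_n = 3/(ζ·t_s) = 3/(0.325·0.0163) = 567 rad/s.

ω_n ≈ 567 rad/s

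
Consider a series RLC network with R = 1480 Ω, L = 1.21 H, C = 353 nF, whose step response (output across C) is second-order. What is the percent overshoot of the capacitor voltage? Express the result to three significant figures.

For a series RLC circuit (capacitor voltage as output), ω_n = 1/√(LC) = 1/√(1.21 H · 353 nF) = 1530 rad/s.
ζ = (R/2)·√(C/L) = (1480/2)·√(353 nF/1.21 H) = 0.400.
Overshoot: exp(−π·0.400/√(1−0.400²)) = 0.254, i.e. 25.4%.

%OS ≈ 25.4%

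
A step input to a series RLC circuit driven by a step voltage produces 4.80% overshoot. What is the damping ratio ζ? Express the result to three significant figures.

ζ ≈ 0.695

Inverting the overshoot relation: ζ = |ln 0.0480|/√(π² + ln²0.0480) = 0.695.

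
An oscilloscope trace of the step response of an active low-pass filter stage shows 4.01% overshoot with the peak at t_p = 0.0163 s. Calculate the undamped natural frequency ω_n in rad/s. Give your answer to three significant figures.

ω_n ≈ 276 rad/s

From the overshoot, ζ = −ln(OS)/√(π²+ln²(OS)) = 0.715.
t_p = π/ω_d ⇒ ω_d = 193 rad/s; then ω_n = ω_d/√(1−ζ²) = 276 rad/s.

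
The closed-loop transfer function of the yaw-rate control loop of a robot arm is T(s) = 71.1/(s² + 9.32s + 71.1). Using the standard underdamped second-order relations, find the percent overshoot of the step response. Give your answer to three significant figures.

Matching coefficients with s² + 2ζω_n s + ω_n² gives ω_n² = 71.1 ⇒ ω_n = 8.43 rad/s, and ζ = 9.32/(2ω_n) = 0.553.
%OS = 100 e^{−πζ/√(1−ζ²)} with ζ = 0.553 gives 12.5%.

%OS ≈ 12.5%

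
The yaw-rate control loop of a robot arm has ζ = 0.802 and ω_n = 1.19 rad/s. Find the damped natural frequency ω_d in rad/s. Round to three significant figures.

ω_d ≈ 0.711 rad/s

ω_d = ω_n√(1−ζ²) = 1.19·√0.357 = 0.711 rad/s.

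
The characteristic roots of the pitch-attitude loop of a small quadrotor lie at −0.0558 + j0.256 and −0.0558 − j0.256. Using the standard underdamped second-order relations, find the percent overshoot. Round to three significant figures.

With σ = 0.0558, ω_d = 0.256: ω_n = √(σ²+ω_d²) = 0.262 rad/s, ζ = σ/ω_n = 0.213.
%OS = 100 e^{−πζ/√(1−ζ²)} with ζ = 0.213 gives 50.4%.

%OS ≈ 50.4%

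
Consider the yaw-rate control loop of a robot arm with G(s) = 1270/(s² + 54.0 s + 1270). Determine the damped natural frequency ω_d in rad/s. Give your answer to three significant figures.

Comparing the denominator to s² + 2ζω_n s + ω_n²: ω_n = √1270 = 35.6 rad/s, and 2ζω_n = 54.0 so ζ = 54.0/(2·35.6) = 0.758.
ω_d = 35.6·√(1 − 0.758²) = 23.3 rad/s.

ω_d ≈ 23.3 rad/s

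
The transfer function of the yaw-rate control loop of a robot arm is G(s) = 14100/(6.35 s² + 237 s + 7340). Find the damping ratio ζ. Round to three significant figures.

Dividing through by 6.35: denominator becomes s² + 37.32 s + 1156.
So ω_n = √1156 = 34.0 rad/s and ζ = 37.32/(2·34.0) = 0.549.

ζ ≈ 0.549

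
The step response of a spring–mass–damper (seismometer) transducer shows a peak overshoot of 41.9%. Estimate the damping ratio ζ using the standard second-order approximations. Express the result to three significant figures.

ζ = −ln(OS)/√(π² + (ln OS)²). With OS = 0.419, ln OS = −0.8699 and ζ = 0.8699/3.260 = 0.267.

ζ ≈ 0.267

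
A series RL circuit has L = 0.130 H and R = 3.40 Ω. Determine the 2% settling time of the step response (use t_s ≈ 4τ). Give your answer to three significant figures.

t_s ≈ 0.153 s

τ = L/R = 0.130/3.40 = 0.0382 s.
t_s ≈ 4τ = 0.153 s.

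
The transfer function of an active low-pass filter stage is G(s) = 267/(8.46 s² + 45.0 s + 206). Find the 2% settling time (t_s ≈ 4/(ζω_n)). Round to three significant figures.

t_s ≈ 1.50 s

Dividing through by 8.46: denominator becomes s² + 5.319 s + 24.35.
So ω_n = √24.35 = 4.93 rad/s and ζ = 5.319/(2·4.93) = 0.539.
t_s ≈ 4/(ζω_n) = 1.50 s.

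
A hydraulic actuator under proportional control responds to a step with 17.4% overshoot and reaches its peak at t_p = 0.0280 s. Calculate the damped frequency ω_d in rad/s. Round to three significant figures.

t_p = π/ω_d, so ω_d = π/0.0280 = 112 rad/s.

ω_d ≈ 112 rad/s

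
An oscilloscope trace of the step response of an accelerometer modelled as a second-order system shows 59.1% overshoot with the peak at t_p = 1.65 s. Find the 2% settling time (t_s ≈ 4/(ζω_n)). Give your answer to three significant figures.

t_s ≈ 12.5 s

ζ from %OS: ζ = |ln 0.591|/√(π²+ln²0.591) = 0.165.
From t_p = π/ω_d, ω_d = π/1.65 = 1.90 rad/s, so ω_n = ω_d/√(1−ζ²) = 1.93 rad/s.
t_s ≈ 4/(ζω_n) = 4/(0.165·1.93) = 12.5 s.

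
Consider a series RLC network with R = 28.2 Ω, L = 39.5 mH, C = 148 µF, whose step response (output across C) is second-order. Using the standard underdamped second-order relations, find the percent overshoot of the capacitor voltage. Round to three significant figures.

For a series RLC circuit (capacitor voltage as output), ω_n = 1/√(LC) = 1/√(39.5 mH · 148 µF) = 414 rad/s.
ζ = (R/2)·√(C/L) = (28.2/2)·√(148 µF/39.5 mH) = 0.863.
%OS = 100 e^{−πζ/√(1−ζ²)} with ζ = 0.863 gives 0.466%.

%OS ≈ 0.466%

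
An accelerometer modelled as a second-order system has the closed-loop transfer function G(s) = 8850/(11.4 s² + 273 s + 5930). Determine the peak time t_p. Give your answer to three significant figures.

Dividing through by 11.4: denominator becomes s² + 23.95 s + 520.2.
So ω_n = √520.2 = 22.8 rad/s and ζ = 23.95/(2·22.8) = 0.525.
The damped frequency ω_d = ω_n√(1−ζ²) = 19.4 rad/s. t_p = π/ω_d = 0.162 s.

t_p ≈ 0.162 s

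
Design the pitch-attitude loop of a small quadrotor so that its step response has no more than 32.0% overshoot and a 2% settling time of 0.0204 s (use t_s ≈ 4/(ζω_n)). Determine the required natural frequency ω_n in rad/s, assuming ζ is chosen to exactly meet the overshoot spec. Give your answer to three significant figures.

ω_n ≈ 575 rad/s

ζ = −ln(OS)/√(π² + (ln OS)²). With OS = 0.320, ln OS = −1.139 and ζ = 1.139/3.342 = 0.341.
Then ω_n = 4/(ζ t_s) = 4/(0.341 × 0.0204) = 575 rad/s.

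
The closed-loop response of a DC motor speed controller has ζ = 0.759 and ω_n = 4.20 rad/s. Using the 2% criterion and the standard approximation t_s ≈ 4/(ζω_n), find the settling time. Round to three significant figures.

t_s ≈ 1.25 s

t_s ≈ 4/(ζω_n) = 4/(0.759 × 4.20) = 1.25 s.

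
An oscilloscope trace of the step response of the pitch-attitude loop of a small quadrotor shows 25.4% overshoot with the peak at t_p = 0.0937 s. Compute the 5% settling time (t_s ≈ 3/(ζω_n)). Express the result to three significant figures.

t_s ≈ 0.205 s

From the overshoot, ζ = −ln(OS)/√(π²+ln²(OS)) = 0.400.
t_p = π/ω_d ⇒ ω_d = 33.5 rad/s; then ω_n = ω_d/√(1−ζ²) = 36.6 rad/s.
t_s ≈ 3/(ζω_n) = 3/(0.400·36.6) = 0.205 s.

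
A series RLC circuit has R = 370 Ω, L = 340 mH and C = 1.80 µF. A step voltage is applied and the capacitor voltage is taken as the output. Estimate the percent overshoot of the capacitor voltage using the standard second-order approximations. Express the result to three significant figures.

%OS ≈ 22.8%

For a series RLC circuit (capacitor voltage as output), ω_n = 1/√(LC) = 1/√(340 mH · 1.80 µF) = 1280 rad/s.
ζ = (R/2)·√(C/L) = (370/2)·√(1.80 µF/340 mH) = 0.426.
Overshoot: exp(−π·0.426/√(1−0.426²)) = 0.228, i.e. 22.8%.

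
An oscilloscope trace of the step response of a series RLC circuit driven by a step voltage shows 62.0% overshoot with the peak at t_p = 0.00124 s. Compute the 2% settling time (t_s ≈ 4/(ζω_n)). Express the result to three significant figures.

t_s ≈ 0.0104 s

From the overshoot, ζ = −ln(OS)/√(π²+ln²(OS)) = 0.150.
t_p = π/ω_d ⇒ ω_d = 2530 rad/s; then ω_n = ω_d/√(1−ζ²) = 2560 rad/s.
t_s ≈ 4/(ζω_n) = 4/(0.150·2560) = 0.0104 s.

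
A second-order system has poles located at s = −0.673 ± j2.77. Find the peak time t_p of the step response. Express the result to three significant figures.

t_p = π/ω_d with ω_d = 2.77 (the imaginary part), so t_p = 1.13 s.

t_p ≈ 1.13 s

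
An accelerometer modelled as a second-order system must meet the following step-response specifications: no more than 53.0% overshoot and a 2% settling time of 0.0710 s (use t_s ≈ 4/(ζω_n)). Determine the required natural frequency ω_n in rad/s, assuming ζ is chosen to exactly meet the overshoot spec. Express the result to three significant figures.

ω_n ≈ 284 rad/s

From %OS = 100·exp(−πζ/√(1−ζ²)), invert to get ζ = −ln(OS)/√(π² + ln²(OS)) with OS = 0.530.
−ln 0.530 = 0.6349, so ζ = 0.6349/√(π² + 0.4031) = 0.198.
From t_s ≈ 4/(ζω_n): ω_n = 4/(ζ·t_s) = 4/(0.198·0.0710) = 284 rad/s.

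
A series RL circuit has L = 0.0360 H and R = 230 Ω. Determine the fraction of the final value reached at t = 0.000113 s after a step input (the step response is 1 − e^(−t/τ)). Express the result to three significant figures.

τ = L/R = 0.0360/230 = 0.000157 s.
y(t)/y_∞ = 1 − e^(−t/τ) = 1 − e^(−0.000113/0.000157) = 1 − e^(−0.722) = 0.514.

y/y_∞ ≈ 0.514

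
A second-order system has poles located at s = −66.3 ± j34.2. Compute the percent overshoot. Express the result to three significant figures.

|pole| = ω_n = √(66.3² + 34.2²) = 74.6 rad/s; ζ = cos θ = σ/ω_n = 0.889.
%OS = 100·exp(−πζ/√(1−ζ²)) = 0.226%.

%OS ≈ 0.226%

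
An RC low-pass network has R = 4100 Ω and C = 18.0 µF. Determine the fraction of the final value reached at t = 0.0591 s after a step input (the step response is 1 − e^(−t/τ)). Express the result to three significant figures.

τ = RC = 4100 × 18.0 µF = 0.0738 s.
y(t)/y_∞ = 1 − e^(−t/τ) = 1 − e^(−0.0591/0.0738) = 1 − e^(−0.801) = 0.551.

y/y_∞ ≈ 0.551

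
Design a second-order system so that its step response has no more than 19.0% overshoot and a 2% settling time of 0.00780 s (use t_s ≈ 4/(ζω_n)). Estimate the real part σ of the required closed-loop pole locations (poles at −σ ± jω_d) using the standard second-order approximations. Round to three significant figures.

The settling-time spec alone fixes σ = ζω_n = 4/t_s = 4/0.00780 = 513.
(Overshoot then fixes ζ = 0.467 and hence ω_d = σ·√(1−ζ²)/ζ = 970 rad/s.)

σ ≈ 513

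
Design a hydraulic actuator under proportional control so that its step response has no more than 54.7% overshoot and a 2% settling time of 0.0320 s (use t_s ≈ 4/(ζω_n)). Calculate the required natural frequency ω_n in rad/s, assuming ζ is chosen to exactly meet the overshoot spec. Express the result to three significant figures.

ζ = −ln(OS)/√(π² + (ln OS)²). With OS = 0.547, ln OS = −0.6033 and ζ = 0.6033/3.199 = 0.189.
From t_s ≈ 4/(ζω_n): ω_n = 4/(ζ·t_s) = 4/(0.189·0.0320) = 663 rad/s.

ω_n ≈ 663 rad/s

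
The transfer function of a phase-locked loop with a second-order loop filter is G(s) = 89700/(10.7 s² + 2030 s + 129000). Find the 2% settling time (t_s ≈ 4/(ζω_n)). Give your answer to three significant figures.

t_s ≈ 0.0422 s

Dividing through by 10.7: denominator becomes s² + 189.7 s + 12060.
So ω_n = √12060 = 110 rad/s and ζ = 189.7/(2·110) = 0.864.
t_s ≈ 4/(ζω_n) = 0.0422 s.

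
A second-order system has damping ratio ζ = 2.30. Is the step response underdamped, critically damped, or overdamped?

Since ζ = 2.30 > 1, the system is overdamped.

overdamped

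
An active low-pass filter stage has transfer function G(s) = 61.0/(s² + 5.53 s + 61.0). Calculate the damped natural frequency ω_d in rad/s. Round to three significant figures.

ω_d ≈ 7.30 rad/s

Matching coefficients with s² + 2ζω_n s + ω_n² gives ω_n² = 61.0 ⇒ ω_n = 7.81 rad/s, and ζ = 5.53/(2ω_n) = 0.354.
ω_d = 7.81·√(1 − 0.354²) = 7.30 rad/s.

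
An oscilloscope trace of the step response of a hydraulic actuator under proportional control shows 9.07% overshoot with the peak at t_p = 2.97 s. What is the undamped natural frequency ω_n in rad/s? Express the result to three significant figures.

ω_n ≈ 1.33 rad/s

The overshoot fixes ζ = −ln(OS)/√(π²+ln²(OS)) = 0.607.
t_p = π/ω_d ⇒ ω_d = 1.06 rad/s; then ω_n = ω_d/√(1−ζ²) = 1.33 rad/s.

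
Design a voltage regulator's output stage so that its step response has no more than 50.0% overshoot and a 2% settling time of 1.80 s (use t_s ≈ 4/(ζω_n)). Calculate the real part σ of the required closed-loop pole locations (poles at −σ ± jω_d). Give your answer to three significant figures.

σ ≈ 2.22

The settling-time spec alone fixes σ = ζω_n = 4/t_s = 4/1.80 = 2.22.
(Overshoot then fixes ζ = 0.215 and hence ω_d = σ·√(1−ζ²)/ζ = 10.1 rad/s.)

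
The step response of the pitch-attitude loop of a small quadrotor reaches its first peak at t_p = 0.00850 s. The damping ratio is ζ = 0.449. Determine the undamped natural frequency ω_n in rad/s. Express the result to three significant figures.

ω_n ≈ 414 rad/s

Peak time t_p = π/ω_d, so ω_d = π/t_p = π/0.00850 = 370 rad/s.
ω_n = ω_d/√(1−ζ²) = 370/√0.798 = 414 rad/s.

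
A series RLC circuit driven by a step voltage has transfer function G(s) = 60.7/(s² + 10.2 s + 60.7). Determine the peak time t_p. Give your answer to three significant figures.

ω_n = √60.7 = 7.79 rad/s; ζ = 10.2/(2·7.79) = 0.655.
The damped frequency ω_d = ω_n√(1−ζ²) = 5.89 rad/s. Then t_p = π/ω_d = 0.533 s.

t_p ≈ 0.533 s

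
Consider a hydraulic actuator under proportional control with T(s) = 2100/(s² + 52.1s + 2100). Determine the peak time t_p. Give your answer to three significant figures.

t_p ≈ 0.0833 s

Comparing the denominator to s² + 2ζω_n s + ω_n²: ω_n = √2100 = 45.8 rad/s, and 2ζω_n = 52.1 so ζ = 52.1/(2·45.8) = 0.568.
ω_d = ω_n√(1−ζ²) = 37.7 rad/s. Then t_p = π/ω_d = 0.0833 s.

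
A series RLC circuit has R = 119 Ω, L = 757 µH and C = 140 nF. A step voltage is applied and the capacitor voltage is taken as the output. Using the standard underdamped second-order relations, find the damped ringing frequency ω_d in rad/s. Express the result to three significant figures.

For a series RLC circuit (capacitor voltage as output), ω_n = 1/√(LC) = 1/√(757 µH · 140 nF) = 97100 rad/s.
ζ = (R/2)·√(C/L) = (119/2)·√(140 nF/757 µH) = 0.809.
ω_d = 97100·√(1 − 0.809²) = 57100 rad/s.

ω_d ≈ 57100 rad/s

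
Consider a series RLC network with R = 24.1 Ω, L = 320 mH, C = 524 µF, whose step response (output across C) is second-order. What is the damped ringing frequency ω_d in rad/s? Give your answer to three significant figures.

ω_d ≈ 67.4 rad/s

For a series RLC circuit (capacitor voltage as output), ω_n = 1/√(LC) = 1/√(320 mH · 524 µF) = 77.2 rad/s.
ζ = (R/2)·√(C/L) = (24.1/2)·√(524 µF/320 mH) = 0.488.
ω_d = 77.2·√(1 − 0.488²) = 67.4 rad/s.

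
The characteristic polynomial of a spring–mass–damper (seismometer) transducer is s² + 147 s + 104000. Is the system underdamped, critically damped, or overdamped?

underdamped

a² − 4b = 147² − 4·104000 < 0 (complex roots); the system is underdamped.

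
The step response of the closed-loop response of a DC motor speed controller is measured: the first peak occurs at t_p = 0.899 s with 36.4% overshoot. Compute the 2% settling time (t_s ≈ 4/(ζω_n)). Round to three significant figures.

t_s ≈ 3.56 s

From the overshoot, ζ = −ln(OS)/√(π²+ln²(OS)) = 0.306.
From t_p = π/ω_d, ω_d = π/0.899 = 3.49 rad/s, so ω_n = ω_d/√(1−ζ²) = 3.67 rad/s.
t_s ≈ 4/(ζω_n) = 4/(0.306·3.67) = 3.56 s.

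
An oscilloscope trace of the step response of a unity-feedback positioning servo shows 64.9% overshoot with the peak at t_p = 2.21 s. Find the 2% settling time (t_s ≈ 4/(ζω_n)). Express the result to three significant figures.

t_s ≈ 20.4 s

ζ from %OS: ζ = |ln 0.649|/√(π²+ln²0.649) = 0.136.
t_p = π/ω_d ⇒ ω_d = 1.42 rad/s; then ω_n = ω_d/√(1−ζ²) = 1.43 rad/s.
t_s ≈ 4/(ζω_n) = 4/(0.136·1.43) = 20.4 s.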